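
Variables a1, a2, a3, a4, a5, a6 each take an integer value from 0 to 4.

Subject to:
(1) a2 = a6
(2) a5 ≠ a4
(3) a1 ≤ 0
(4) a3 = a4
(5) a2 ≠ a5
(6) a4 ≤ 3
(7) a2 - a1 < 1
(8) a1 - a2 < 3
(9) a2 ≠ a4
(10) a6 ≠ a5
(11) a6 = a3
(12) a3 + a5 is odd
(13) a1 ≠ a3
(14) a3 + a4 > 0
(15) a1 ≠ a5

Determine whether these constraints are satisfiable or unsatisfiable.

From constraints 1, 4, and 11, a2 = a6 = a3 = a4, so a2 = a4. But constraint 9 says a2 ≠ a4. Contradiction.

Unsatisfiable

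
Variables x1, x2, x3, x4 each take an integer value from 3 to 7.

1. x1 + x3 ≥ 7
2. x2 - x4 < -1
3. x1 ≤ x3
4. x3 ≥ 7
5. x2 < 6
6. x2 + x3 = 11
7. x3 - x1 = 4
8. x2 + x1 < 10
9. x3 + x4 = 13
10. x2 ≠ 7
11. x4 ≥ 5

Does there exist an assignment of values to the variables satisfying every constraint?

Satisfiable

One satisfying assignment is x1 = 3, x2 = 4, x3 = 7, x4 = 6.
For the less obvious constraints — constraint 1: x1 + x3 = 10; constraint 2: x2 - x4 = -2 — and the others hold by inspection.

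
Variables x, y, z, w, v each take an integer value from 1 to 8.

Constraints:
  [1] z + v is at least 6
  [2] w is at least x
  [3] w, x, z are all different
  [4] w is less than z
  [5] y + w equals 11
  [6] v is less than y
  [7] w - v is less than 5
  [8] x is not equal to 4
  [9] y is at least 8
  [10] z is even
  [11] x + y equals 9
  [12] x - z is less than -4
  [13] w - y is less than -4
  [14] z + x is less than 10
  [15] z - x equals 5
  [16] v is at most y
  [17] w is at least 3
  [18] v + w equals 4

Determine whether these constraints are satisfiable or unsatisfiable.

Try x = 1, y = 8, z = 6, w = 3, v = 1.
Check constraint 1: z + v = 7; constraint 5: y + w = 11; constraint 7: w - v = 2. The remaining constraints are straightforward to verify.

Satisfiable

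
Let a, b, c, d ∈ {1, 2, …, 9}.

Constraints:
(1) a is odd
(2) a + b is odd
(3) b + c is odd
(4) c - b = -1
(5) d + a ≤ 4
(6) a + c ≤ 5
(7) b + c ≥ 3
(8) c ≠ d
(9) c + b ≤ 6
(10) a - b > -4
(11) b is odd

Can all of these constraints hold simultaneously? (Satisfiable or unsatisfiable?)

Unsatisfiable

Constraint 1 makes a odd and constraint 11 makes b odd, so a + b must be even. Constraint 2 says a + b is odd — contradiction.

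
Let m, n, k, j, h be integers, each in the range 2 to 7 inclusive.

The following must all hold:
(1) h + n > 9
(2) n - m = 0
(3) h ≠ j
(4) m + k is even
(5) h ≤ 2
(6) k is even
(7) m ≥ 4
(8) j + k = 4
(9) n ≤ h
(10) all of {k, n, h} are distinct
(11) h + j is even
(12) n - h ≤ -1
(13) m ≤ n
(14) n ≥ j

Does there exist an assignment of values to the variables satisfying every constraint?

Unsatisfiable

From constraints 7 and 13: n ≥ m and m ≥ 4, so n ≥ 4. From constraints 5 and 9: n ≤ h and h ≤ 2, so n ≤ 2. But 2 < 4, so no value of n works.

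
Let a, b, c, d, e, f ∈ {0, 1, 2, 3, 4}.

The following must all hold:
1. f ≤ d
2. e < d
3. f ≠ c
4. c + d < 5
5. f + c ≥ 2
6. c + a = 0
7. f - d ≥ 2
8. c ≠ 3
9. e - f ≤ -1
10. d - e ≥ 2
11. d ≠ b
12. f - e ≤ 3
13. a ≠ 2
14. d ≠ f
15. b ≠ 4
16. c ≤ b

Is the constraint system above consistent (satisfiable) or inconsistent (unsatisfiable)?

Constraints 7, 10, and 12 give f − d ≥ 2, d − e ≥ 2, e − f ≥ -3.
Adding all 3 inequalities: the left sides telescope to 0, and the right sides sum to 2 + 2 + (-3) = 1. So 0 ≥ 1, which is false.

Unsatisfiable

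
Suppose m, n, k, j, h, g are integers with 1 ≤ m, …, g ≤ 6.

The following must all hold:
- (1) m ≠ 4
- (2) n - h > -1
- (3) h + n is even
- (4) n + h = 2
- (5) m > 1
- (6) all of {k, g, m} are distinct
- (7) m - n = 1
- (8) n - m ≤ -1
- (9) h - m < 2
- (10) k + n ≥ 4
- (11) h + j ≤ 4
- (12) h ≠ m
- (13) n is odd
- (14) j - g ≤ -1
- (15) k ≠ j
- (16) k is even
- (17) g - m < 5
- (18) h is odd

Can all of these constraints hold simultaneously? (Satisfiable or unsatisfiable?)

Satisfiable

One satisfying assignment is m = 2, n = 1, k = 6, j = 1, h = 1, g = 5.
For the less obvious constraints — constraint 2: n - h = 0; constraint 4: n + h = 2; constraint 7: m - n = 1 — and the others hold by inspection.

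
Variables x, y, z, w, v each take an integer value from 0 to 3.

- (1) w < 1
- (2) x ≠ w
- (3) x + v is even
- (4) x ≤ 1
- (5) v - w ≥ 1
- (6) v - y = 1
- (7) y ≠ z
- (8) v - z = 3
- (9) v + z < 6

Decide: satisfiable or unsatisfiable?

One satisfying assignment is x = 1, y = 2, z = 0, w = 0, v = 3.
For the less obvious constraints — constraint 5: v - w = 3; constraint 6: v - y = 1; constraint 8: v - z = 3 — and the others hold by inspection.

Satisfiable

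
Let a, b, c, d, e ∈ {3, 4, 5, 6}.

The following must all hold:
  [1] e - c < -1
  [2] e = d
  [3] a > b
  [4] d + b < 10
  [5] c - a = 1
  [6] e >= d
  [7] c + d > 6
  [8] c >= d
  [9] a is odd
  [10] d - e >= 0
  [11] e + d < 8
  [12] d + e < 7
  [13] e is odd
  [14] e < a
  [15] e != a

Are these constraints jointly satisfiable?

Satisfiable

The assignment a = 5, b = 4, c = 6, d = 3, e = 3 works:
  constraint 1 holds since e - c = -3.
  constraint 4 holds since d + b = 7.
The rest check out directly.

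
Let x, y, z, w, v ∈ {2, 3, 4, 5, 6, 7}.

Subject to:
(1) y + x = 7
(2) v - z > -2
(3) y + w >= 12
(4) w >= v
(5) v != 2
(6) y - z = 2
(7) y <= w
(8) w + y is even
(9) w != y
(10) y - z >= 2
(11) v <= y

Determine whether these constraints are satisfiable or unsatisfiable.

Satisfiable

One satisfying assignment is x = 2, y = 5, z = 3, w = 7, v = 3.
For the less obvious constraints — constraint 1: y + x = 7; constraint 2: v - z = 0 — and the others hold by inspection.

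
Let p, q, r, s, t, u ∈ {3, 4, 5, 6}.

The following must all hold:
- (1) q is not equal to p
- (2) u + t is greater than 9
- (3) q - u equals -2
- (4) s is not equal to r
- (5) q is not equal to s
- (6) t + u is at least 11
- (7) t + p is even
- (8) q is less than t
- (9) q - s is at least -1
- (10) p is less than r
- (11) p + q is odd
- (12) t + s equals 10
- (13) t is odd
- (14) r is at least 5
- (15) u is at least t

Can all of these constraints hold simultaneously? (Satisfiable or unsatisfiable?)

Setting (p, q, r, s, t, u) = (5, 4, 6, 5, 5, 6) satisfies everything: constraint 2: u + t = 11; constraint 3: q - u = -2; constraint 6: t + u = 11, and the others follow.

Satisfiable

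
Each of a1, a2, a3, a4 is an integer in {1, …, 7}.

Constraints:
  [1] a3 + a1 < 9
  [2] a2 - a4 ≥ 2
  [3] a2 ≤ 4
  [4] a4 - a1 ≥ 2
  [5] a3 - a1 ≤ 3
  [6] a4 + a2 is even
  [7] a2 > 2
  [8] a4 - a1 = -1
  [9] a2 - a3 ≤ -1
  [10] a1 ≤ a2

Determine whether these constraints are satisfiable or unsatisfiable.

Constraints 2, 4, 5, and 9 give a2 − a4 ≥ 2, a4 − a1 ≥ 2, a1 − a3 ≥ -3, a3 − a2 ≥ 1.
Adding all 4 inequalities: the left sides telescope to 0, and the right sides sum to 2 + 2 + (-3) + 1 = 2. So 0 ≥ 2, which is false.

Unsatisfiable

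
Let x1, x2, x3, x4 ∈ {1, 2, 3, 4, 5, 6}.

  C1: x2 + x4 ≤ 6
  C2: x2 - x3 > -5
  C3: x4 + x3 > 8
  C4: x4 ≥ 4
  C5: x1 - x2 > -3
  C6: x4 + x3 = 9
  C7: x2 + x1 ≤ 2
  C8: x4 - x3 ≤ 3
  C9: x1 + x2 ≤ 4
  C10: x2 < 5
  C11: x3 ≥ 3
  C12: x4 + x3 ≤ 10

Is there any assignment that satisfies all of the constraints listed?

Setting (x1, x2, x3, x4) = (1, 1, 4, 5) satisfies everything: constraint 1: x2 + x4 = 6; constraint 2: x2 - x3 = -3, and the others follow.

Satisfiable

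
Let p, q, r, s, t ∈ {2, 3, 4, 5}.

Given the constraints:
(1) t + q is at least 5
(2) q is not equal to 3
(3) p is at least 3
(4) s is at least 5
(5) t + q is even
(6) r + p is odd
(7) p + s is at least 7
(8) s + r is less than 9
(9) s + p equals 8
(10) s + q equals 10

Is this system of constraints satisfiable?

The assignment p = 3, q = 5, r = 2, s = 5, t = 3 works:
  constraint 1 holds since t + q = 8.
  constraint 7 holds since p + s = 8.
The rest check out directly.

Satisfiable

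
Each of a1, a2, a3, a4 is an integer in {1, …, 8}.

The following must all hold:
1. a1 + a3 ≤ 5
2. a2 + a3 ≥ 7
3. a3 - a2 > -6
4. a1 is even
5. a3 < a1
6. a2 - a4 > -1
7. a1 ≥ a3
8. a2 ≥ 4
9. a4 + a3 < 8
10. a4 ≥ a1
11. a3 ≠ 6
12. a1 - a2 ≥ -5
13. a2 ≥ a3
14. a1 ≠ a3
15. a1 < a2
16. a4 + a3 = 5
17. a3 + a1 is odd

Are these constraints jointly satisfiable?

Satisfiable

Take a1 = 2, a2 = 6, a3 = 1, a4 = 4. Then constraint 1: a1 + a3 = 3; constraint 2: a2 + a3 = 7, and every other listed constraint is also met.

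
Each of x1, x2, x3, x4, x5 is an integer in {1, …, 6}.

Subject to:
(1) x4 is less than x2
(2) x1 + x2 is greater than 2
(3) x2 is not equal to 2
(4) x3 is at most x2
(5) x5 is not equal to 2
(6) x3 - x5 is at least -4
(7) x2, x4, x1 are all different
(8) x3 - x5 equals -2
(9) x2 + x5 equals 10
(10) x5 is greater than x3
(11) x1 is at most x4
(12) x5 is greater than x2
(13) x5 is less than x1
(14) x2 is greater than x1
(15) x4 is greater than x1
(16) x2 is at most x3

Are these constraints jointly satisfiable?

Unsatisfiable

Constraints 1, 10, 13, 15, and 16 give x4 < x2, x2 ≤ x3, x3 < x5, x5 < x1, x1 < x4. Chaining: x4 < x2 ≤ x3 < x5 < x1 < x4, which forces x4 < x4 — impossible.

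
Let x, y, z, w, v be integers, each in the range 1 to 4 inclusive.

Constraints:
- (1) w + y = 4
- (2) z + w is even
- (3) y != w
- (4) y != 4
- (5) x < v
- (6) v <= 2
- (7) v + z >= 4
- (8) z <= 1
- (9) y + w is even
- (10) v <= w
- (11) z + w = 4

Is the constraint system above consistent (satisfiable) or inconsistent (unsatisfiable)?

Unsatisfiable

From constraint 6: v ≤ 2. From constraint 8: z ≤ 1. Hence v + z ≤ 3. But constraint 7 requires v + z ≥ 4, and 4 > 3. Contradiction.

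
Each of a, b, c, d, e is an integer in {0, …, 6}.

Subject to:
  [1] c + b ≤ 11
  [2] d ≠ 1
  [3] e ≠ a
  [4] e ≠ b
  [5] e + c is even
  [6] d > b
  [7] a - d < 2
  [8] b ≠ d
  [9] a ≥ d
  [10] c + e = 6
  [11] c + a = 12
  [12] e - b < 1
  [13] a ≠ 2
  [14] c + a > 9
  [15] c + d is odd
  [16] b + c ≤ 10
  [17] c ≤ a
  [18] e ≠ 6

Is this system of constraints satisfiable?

Satisfiable

Take a = 6, b = 2, c = 6, d = 5, e = 0. Then constraint 1: c + b = 8; constraint 7: a - d = 1, and every other listed constraint is also met.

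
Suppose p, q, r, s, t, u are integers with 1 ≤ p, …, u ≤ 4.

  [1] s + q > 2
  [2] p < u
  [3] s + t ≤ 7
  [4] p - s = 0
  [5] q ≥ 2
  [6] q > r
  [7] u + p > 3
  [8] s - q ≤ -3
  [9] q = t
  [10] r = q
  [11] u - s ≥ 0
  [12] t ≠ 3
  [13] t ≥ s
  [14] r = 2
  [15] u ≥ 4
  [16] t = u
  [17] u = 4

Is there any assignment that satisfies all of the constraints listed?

Unsatisfiable

Constraint 14 fixes r = 2 and constraint 17 fixes u = 4. Constraints 9, 10, and 16 give r = q = t = u, so r = u. But 2 ≠ 4 — contradiction.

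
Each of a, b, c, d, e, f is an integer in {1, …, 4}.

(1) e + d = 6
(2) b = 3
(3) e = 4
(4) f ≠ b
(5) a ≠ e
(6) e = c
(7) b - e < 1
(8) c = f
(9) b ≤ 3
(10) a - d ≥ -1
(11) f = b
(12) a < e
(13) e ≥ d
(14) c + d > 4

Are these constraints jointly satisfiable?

Unsatisfiable

Constraint 3 fixes e = 4 and constraint 2 fixes b = 3. Constraints 6, 8, and 11 give e = c = f = b, so e = b. But 4 ≠ 3 — contradiction.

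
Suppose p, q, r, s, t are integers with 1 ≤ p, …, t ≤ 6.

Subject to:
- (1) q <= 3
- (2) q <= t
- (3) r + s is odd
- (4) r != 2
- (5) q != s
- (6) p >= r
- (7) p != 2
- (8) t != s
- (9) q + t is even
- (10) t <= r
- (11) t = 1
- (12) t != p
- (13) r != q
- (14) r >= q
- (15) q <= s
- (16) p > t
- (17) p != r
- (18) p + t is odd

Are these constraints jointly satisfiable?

Satisfiable

One satisfying assignment is p = 6, q = 1, r = 4, s = 5, t = 1.
For the less obvious constraints — constraint 3: r + s = 9 is odd; constraint 9: q + t = 2 is even; constraint 18: p + t = 7 is odd — and the others hold by inspection.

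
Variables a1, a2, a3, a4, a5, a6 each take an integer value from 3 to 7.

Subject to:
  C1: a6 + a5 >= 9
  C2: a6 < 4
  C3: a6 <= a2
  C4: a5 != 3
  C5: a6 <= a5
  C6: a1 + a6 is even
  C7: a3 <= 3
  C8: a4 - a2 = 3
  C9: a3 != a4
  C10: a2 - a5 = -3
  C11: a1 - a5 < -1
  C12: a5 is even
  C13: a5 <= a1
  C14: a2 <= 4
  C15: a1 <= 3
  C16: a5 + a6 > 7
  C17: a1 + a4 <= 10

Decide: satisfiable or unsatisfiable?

From constraints 3 and 14: a6 ≤ a2 ≤ 4. From constraints 13 and 15: a5 ≤ a1 ≤ 3. Hence a6 + a5 ≤ 7. But constraint 1 requires a6 + a5 ≥ 9, and 9 > 7. Contradiction.

Unsatisfiable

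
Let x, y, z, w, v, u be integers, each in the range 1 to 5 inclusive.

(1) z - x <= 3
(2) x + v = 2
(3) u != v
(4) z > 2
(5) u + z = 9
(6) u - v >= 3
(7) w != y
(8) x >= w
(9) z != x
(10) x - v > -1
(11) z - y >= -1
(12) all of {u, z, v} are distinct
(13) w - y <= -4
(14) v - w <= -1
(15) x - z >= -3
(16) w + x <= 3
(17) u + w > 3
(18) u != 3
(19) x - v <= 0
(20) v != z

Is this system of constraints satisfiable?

Unsatisfiable

Constraints 1, 11, 13, 14, and 19 give w − v ≥ 1, v − x ≥ 0, x − z ≥ -3, z − y ≥ -1, y − w ≥ 4.
Adding all 5 inequalities: the left sides telescope to 0, and the right sides sum to 1 + 0 + (-3) + (-1) + 4 = 1. So 0 ≥ 1, which is false.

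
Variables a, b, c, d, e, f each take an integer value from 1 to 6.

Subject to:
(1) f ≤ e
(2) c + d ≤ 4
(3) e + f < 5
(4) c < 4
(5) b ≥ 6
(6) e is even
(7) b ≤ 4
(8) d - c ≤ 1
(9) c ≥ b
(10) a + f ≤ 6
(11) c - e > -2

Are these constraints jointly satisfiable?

Unsatisfiable

From constraints 5 and 9: c ≥ b and b ≥ 6, so c ≥ 6. From constraint 4: c ≤ 3. But 3 < 6, so no value of c works.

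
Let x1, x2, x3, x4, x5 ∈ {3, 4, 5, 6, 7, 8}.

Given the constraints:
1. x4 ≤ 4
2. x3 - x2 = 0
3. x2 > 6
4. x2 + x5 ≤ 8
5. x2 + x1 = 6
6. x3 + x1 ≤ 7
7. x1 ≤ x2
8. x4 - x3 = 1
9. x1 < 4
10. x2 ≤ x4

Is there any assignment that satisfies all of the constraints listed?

Unsatisfiable

From constraint 3: x2 ≥ 7. From constraints 1 and 10: x2 ≤ x4 and x4 ≤ 4, so x2 ≤ 4. But 4 < 7, so no value of x2 works.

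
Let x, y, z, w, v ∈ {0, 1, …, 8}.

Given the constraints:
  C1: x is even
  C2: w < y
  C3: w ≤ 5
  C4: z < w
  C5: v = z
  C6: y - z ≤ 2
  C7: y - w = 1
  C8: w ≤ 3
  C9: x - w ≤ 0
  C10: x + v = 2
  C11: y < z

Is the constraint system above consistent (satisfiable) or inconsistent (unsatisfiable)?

Unsatisfiable

Constraints 2, 4, and 11 give y < z, z < w, w < y. Chaining: y < z < w < y, which forces y < y — impossible.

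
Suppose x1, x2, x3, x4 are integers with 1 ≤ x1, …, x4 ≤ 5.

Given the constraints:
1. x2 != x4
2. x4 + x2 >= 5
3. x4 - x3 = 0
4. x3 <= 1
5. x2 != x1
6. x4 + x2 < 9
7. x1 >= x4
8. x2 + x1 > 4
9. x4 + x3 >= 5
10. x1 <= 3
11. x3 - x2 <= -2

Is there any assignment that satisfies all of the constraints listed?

From constraints 7 and 10: x4 ≤ x1 ≤ 3. From constraint 4: x3 ≤ 1. Hence x4 + x3 ≤ 4. But constraint 9 requires x4 + x3 ≥ 5, and 5 > 4. Contradiction.

Unsatisfiable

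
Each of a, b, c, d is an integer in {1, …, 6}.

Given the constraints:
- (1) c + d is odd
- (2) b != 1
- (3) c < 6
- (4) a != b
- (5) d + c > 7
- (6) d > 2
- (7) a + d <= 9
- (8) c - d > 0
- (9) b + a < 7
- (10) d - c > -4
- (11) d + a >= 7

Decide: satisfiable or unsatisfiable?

Setting (a, b, c, d) = (4, 2, 5, 4) satisfies everything: constraint 5: d + c = 9; constraint 7: a + d = 8; constraint 8: c - d = 1, and the others follow.

Satisfiable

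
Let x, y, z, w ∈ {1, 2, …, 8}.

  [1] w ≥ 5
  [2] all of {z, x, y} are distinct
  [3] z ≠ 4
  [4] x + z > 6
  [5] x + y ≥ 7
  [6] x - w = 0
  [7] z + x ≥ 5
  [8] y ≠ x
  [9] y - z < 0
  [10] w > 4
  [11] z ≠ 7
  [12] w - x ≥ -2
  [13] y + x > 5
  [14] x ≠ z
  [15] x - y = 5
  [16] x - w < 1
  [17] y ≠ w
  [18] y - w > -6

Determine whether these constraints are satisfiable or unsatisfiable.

Take x = 6, y = 1, z = 2, w = 6. Then constraint 4: x + z = 8; constraint 5: x + y = 7; constraint 6: x - w = 0, and every other listed constraint is also met.

Satisfiable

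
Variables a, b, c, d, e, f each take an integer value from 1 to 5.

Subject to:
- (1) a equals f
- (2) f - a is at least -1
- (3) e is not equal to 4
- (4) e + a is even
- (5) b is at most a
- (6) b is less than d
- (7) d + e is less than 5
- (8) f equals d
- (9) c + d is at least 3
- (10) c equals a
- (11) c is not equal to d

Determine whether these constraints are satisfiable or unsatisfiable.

Unsatisfiable

From constraints 1, 8, and 10, c = a = f = d, so c = d. But constraint 11 says c ≠ d. Contradiction.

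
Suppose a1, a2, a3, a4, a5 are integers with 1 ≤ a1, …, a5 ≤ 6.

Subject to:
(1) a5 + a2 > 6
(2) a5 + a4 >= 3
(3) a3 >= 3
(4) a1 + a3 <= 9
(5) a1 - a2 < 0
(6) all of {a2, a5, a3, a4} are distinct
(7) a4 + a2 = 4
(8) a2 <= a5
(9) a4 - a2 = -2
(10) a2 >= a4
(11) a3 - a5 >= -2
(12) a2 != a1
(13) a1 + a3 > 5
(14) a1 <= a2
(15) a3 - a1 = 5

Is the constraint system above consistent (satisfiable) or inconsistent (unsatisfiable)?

One satisfying assignment is a1 = 1, a2 = 3, a3 = 6, a4 = 1, a5 = 5.
For the less obvious constraints — constraint 1: a5 + a2 = 8; constraint 2: a5 + a4 = 6; constraint 4: a1 + a3 = 7 — and the others hold by inspection.

Satisfiable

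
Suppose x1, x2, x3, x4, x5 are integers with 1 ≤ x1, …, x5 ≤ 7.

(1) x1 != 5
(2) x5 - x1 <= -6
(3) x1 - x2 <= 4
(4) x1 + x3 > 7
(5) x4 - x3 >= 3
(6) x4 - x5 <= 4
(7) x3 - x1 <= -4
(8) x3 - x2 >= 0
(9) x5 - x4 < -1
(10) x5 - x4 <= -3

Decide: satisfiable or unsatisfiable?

Unsatisfiable

Constraints 2, 3, 5, 6, and 8 give x5 − x4 ≥ -4, x4 − x3 ≥ 3, x3 − x2 ≥ 0, x2 − x1 ≥ -4, x1 − x5 ≥ 6.
Adding all 5 inequalities: the left sides telescope to 0, and the right sides sum to (-4) + 3 + 0 + (-4) + 6 = 1. So 0 ≥ 1, which is false.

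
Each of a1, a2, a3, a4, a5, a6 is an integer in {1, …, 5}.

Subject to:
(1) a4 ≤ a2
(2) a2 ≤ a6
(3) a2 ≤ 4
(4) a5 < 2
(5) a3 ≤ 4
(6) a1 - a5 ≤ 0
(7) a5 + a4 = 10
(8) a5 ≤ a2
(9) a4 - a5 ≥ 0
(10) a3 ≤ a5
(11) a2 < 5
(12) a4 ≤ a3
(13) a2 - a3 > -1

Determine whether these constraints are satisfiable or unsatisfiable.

Unsatisfiable

From constraints 3 and 8: a5 ≤ a2 ≤ 4. From constraints 5 and 12: a4 ≤ a3 ≤ 4. Hence a5 + a4 ≤ 8. But constraint 7 requires a5 + a4 = 10, and 10 > 8. Contradiction.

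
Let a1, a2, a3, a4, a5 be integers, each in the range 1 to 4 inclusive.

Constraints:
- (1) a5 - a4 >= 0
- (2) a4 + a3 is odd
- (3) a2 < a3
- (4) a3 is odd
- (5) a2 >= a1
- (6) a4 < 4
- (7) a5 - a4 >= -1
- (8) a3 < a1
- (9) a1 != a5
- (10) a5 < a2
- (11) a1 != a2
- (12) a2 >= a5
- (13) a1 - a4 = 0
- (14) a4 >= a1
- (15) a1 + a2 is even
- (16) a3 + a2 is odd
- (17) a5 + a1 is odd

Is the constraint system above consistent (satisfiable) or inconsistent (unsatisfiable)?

Unsatisfiable

Constraints 1, 3, 8, 10, and 14 give a4 ≤ a5, a5 < a2, a2 < a3, a3 < a1, a1 ≤ a4. Chaining: a4 ≤ a5 < a2 < a3 < a1 ≤ a4, which forces a4 < a4 — impossible.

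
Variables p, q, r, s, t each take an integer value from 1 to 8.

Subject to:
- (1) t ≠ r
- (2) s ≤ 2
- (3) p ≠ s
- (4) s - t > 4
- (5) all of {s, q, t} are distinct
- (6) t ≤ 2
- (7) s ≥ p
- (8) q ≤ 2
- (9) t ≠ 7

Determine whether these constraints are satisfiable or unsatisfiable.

Constraints 2, 6, and 8 confine each of s, q, t to the 2 values {1, 2} (the domain already gives each ≥ 1).
Constraint 5 requires all 3 of them to be distinct, but only 2 values are available — impossible by the pigeonhole principle.

Unsatisfiable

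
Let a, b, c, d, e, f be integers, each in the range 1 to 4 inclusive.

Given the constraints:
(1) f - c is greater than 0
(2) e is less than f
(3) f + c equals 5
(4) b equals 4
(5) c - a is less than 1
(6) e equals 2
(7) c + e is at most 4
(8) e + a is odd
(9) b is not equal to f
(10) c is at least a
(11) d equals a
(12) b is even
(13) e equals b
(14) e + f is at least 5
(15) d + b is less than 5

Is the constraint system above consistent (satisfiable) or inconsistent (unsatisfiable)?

Unsatisfiable

Constraint 6 fixes e = 2 and constraint 4 fixes b = 4, but constraint 13 requires e = b. Since 2 ≠ 4, contradiction.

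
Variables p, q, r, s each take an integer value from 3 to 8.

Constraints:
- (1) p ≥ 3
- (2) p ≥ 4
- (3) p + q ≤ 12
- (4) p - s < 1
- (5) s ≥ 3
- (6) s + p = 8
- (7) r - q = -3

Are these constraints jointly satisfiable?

Satisfiable

Setting (p, q, r, s) = (4, 7, 4, 4) satisfies everything: constraint 3: p + q = 11; constraint 4: p - s = 0; constraint 6: s + p = 8, and the others follow.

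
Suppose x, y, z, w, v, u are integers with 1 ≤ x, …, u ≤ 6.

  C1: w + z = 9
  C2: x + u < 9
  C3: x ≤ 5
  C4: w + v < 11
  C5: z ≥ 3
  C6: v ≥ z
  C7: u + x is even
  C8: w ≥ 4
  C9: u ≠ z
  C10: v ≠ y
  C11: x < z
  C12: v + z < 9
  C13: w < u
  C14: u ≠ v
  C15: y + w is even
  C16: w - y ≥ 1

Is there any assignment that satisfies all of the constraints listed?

One satisfying assignment is x = 2, y = 1, z = 4, w = 5, v = 4, u = 6.
For the less obvious constraints — constraint 1: w + z = 9; constraint 2: x + u = 8 — and the others hold by inspection.

Satisfiable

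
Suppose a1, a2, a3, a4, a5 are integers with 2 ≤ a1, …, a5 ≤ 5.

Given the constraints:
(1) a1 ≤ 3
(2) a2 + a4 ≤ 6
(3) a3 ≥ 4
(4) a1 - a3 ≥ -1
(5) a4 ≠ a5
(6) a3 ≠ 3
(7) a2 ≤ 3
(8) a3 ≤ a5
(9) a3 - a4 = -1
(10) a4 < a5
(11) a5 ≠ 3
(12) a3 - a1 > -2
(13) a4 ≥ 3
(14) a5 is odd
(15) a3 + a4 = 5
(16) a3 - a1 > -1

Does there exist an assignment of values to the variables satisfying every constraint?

From constraint 3: a3 ≥ 4. From constraint 13: a4 ≥ 3. Hence a3 + a4 ≥ 7. But constraint 15 requires a3 + a4 = 5, and 5 < 7. Contradiction.

Unsatisfiable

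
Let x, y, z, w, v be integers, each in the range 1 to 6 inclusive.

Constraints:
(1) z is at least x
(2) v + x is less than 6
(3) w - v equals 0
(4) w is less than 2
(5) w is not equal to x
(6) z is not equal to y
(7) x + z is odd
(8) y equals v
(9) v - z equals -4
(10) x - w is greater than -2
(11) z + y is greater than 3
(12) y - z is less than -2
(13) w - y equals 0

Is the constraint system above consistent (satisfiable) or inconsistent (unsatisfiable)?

Setting (x, y, z, w, v) = (2, 1, 5, 1, 1) satisfies everything: constraint 2: v + x = 3; constraint 3: w - v = 0, and the others follow.

Satisfiable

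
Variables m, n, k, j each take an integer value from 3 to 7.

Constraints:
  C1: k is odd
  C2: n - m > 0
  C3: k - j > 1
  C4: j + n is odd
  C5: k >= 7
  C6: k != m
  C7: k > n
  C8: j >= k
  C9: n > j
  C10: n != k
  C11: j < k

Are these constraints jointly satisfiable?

Unsatisfiable

Constraints 7, 8, and 9 give j < n, n < k, k ≤ j. Chaining: j < n < k ≤ j, which forces j < j — impossible.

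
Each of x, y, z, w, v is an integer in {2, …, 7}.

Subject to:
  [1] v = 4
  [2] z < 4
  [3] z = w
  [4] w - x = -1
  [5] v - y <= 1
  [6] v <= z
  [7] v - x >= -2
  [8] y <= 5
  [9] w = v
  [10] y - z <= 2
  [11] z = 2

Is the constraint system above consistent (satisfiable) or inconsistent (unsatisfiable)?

Constraint 11 fixes z = 2 and constraint 1 fixes v = 4. Constraints 3 and 9 give z = w = v, so z = v. But 2 ≠ 4 — contradiction.

Unsatisfiable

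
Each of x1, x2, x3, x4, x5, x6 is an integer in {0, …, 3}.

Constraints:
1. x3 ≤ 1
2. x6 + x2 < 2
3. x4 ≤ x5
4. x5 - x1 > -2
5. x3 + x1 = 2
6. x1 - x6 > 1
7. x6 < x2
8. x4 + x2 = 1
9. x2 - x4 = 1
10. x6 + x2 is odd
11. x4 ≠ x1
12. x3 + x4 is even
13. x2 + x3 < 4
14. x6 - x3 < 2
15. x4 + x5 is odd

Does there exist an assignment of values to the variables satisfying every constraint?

Take x1 = 2, x2 = 1, x3 = 0, x4 = 0, x5 = 3, x6 = 0. Then constraint 2: x6 + x2 = 1; constraint 4: x5 - x1 = 1, and every other listed constraint is also met.

Satisfiable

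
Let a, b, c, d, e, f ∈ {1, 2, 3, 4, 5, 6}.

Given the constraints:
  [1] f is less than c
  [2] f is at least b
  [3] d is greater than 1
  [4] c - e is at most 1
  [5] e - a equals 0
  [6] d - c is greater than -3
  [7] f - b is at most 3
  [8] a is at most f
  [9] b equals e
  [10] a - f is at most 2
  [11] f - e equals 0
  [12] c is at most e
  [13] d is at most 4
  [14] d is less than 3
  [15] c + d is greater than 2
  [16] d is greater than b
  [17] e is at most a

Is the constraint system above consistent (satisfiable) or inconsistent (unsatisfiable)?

Unsatisfiable

Constraints 1, 8, 12, and 17 give c ≤ e, e ≤ a, a ≤ f, f < c. Chaining: c ≤ e ≤ a ≤ f < c, which forces c < c — impossible.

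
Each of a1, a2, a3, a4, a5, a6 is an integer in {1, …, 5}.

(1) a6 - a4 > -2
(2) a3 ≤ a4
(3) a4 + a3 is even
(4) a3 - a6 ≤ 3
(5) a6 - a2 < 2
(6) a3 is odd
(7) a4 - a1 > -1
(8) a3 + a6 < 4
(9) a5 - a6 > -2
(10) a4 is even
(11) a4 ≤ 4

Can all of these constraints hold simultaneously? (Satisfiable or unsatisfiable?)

Unsatisfiable

Constraint 10 makes a4 even and constraint 6 makes a3 odd, so a4 + a3 must be odd. Constraint 3 says a4 + a3 is even — contradiction.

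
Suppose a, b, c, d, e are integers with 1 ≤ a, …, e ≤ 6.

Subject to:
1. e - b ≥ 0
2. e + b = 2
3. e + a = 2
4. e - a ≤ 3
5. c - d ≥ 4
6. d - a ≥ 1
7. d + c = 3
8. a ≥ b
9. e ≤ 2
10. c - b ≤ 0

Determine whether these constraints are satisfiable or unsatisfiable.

Constraints 1, 4, 5, 6, and 10 give d − a ≥ 1, a − e ≥ -3, e − b ≥ 0, b − c ≥ 0, c − d ≥ 4.
Adding all 5 inequalities: the left sides telescope to 0, and the right sides sum to 1 + (-3) + 0 + 0 + 4 = 2. So 0 ≥ 2, which is false.

Unsatisfiable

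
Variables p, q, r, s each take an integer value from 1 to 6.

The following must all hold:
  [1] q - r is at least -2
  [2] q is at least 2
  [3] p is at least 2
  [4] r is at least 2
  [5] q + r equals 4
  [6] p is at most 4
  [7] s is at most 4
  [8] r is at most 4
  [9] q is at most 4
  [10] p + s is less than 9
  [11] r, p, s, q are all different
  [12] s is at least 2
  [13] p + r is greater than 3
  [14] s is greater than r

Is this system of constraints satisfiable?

Unsatisfiable

Constraints 2, 3, 4, 6, 7, 8, 9, and 12 confine each of r, p, s, q to the 3 values {2, …, 4}.
Constraint 11 requires all 4 of them to be distinct, but only 3 values are available — impossible by the pigeonhole principle.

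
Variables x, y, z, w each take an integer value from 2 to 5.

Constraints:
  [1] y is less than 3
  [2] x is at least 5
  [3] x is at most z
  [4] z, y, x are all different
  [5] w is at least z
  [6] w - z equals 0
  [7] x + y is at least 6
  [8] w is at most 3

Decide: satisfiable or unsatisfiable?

Unsatisfiable

From constraints 2 and 3: z ≥ x and x ≥ 5, so z ≥ 5. From constraints 5 and 8: z ≤ w and w ≤ 3, so z ≤ 3. But 3 < 5, so no value of z works.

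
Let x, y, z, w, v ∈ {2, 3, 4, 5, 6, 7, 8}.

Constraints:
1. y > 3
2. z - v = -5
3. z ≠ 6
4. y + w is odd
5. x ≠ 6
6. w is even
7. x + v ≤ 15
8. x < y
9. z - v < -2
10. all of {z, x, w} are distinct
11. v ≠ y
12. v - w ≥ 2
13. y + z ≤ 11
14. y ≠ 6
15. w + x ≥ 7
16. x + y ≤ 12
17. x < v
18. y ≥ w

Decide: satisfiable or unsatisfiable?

Satisfiable

Take x = 4, y = 7, z = 3, w = 6, v = 8. Then constraint 2: z - v = -5; constraint 7: x + v = 12, and every other listed constraint is also met.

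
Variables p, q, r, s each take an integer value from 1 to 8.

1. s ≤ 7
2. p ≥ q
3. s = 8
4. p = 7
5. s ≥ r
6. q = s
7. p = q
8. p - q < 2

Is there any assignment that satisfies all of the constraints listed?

Constraint 4 fixes p = 7 and constraint 3 fixes s = 8. Constraints 6 and 7 give p = q = s, so p = s. But 7 ≠ 8 — contradiction.

Unsatisfiable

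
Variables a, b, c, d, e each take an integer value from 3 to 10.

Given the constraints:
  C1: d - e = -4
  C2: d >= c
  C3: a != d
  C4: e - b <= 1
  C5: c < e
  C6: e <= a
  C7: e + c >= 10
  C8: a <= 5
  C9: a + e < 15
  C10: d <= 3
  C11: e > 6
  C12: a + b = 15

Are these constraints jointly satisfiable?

Unsatisfiable

From constraints 6 and 8: e ≤ a ≤ 5. From constraints 2 and 10: c ≤ d ≤ 3. Hence e + c ≤ 8. But constraint 7 requires e + c ≥ 10, and 10 > 8. Contradiction.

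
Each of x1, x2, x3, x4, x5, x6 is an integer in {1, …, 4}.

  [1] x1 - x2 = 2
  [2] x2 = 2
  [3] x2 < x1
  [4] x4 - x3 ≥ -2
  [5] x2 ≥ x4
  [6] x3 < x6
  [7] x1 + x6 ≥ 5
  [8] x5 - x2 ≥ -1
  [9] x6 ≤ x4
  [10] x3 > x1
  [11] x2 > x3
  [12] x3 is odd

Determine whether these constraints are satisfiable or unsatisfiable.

Constraints 3, 5, 6, 9, and 10 give x3 < x6, x6 ≤ x4, x4 ≤ x2, x2 < x1, x1 < x3. Chaining: x3 < x6 ≤ x4 ≤ x2 < x1 < x3, which forces x3 < x3 — impossible.

Unsatisfiable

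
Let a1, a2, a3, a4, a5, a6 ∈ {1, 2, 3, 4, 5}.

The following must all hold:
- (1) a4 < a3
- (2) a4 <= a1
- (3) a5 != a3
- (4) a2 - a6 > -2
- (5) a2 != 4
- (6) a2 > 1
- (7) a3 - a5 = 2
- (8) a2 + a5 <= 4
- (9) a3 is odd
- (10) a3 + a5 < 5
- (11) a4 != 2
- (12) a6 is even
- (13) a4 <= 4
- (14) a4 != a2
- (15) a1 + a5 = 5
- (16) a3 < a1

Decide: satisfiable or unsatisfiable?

Take a1 = 4, a2 = 3, a3 = 3, a4 = 1, a5 = 1, a6 = 2. Then constraint 4: a2 - a6 = 1; constraint 7: a3 - a5 = 2; constraint 8: a2 + a5 = 4, and every other listed constraint is also met.

Satisfiable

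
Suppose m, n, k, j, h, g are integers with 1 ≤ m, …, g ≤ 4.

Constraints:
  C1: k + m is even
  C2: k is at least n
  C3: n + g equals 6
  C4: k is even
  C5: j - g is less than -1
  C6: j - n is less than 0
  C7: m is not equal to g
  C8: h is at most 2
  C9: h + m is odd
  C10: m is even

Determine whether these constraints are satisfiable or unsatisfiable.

One satisfying assignment is m = 2, n = 3, k = 4, j = 1, h = 1, g = 3.
For the less obvious constraints — constraint 3: n + g = 6; constraint 5: j - g = -2 — and the others hold by inspection.

Satisfiable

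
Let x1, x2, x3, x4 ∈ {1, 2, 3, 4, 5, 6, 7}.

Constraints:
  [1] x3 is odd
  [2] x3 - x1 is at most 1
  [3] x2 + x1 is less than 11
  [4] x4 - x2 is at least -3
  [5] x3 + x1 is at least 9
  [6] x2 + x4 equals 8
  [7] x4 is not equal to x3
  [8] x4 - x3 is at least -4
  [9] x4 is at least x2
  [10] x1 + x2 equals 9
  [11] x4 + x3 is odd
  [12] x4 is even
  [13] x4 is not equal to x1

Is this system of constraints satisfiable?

Satisfiable

The assignment x1 = 5, x2 = 4, x3 = 5, x4 = 4 works:
  constraint 2 holds since x3 - x1 = 0.
  constraint 3 holds since x2 + x1 = 9.
  constraint 4 holds since x4 - x2 = 0.
The rest check out directly.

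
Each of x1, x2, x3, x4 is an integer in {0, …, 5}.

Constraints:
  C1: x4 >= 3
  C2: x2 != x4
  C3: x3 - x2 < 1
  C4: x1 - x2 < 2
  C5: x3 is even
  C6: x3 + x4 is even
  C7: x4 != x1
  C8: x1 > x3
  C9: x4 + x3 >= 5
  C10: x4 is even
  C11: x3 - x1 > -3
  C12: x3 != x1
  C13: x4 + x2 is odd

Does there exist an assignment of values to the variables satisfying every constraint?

Satisfiable

Setting (x1, x2, x3, x4) = (5, 5, 4, 4) satisfies everything: constraint 3: x3 - x2 = -1; constraint 4: x1 - x2 = 0, and the others follow.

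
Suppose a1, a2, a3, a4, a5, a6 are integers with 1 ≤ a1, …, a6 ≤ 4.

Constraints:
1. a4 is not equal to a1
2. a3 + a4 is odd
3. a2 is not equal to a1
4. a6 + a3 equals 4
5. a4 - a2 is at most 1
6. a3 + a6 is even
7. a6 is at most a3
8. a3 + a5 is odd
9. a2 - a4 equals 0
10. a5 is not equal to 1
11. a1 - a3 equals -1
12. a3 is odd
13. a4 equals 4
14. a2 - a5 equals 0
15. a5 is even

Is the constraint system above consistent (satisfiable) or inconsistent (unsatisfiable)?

Satisfiable

The assignment a1 = 2, a2 = 4, a3 = 3, a4 = 4, a5 = 4, a6 = 1 works:
  constraint 4 holds since a6 + a3 = 4.
  constraint 5 holds since a4 - a2 = 0.
  constraint 9 holds since a2 - a4 = 0.
The rest check out directly.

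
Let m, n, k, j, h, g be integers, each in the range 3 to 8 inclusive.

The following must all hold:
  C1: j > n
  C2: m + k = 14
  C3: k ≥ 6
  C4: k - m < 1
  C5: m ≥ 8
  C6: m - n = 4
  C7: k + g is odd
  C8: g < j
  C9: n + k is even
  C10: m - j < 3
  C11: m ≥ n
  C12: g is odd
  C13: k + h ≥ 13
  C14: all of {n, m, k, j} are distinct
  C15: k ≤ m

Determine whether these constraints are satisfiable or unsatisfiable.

The assignment m = 8, n = 4, k = 6, j = 7, h = 8, g = 3 works:
  constraint 2 holds since m + k = 14.
  constraint 4 holds since k - m = -2.
  constraint 6 holds since m - n = 4.
The rest check out directly.

Satisfiable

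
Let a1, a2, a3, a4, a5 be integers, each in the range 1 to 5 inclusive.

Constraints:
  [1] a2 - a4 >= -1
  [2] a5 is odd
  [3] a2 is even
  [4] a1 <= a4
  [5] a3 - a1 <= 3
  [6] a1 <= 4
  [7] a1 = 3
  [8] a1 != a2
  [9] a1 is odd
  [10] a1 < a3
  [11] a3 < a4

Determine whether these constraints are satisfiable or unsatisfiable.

Try a1 = 3, a2 = 4, a3 = 4, a4 = 5, a5 = 5.
Check constraint 1: a2 - a4 = -1; constraint 2: a5 = 5 is odd; constraint 5: a3 - a1 = 1. The remaining constraints are straightforward to verify.

Satisfiable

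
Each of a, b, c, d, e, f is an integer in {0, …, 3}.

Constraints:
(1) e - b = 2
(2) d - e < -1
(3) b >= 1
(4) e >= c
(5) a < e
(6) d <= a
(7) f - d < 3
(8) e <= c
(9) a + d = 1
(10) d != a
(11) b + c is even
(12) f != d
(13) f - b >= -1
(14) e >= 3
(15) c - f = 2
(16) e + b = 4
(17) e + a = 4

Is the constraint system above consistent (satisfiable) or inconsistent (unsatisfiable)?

The assignment a = 1, b = 1, c = 3, d = 0, e = 3, f = 1 works:
  constraint 1 holds since e - b = 2.
  constraint 2 holds since d - e = -3.
  constraint 7 holds since f - d = 1.
The rest check out directly.

Satisfiable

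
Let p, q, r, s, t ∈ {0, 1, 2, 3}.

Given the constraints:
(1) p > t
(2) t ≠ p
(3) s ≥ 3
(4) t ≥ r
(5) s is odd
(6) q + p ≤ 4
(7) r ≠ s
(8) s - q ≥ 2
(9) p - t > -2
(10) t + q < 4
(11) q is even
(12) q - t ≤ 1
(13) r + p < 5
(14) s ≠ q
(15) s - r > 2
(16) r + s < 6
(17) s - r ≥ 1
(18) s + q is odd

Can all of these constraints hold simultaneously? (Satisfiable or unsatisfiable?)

Setting (p, q, r, s, t) = (2, 0, 0, 3, 1) satisfies everything: constraint 6: q + p = 2; constraint 8: s - q = 3, and the others follow.

Satisfiable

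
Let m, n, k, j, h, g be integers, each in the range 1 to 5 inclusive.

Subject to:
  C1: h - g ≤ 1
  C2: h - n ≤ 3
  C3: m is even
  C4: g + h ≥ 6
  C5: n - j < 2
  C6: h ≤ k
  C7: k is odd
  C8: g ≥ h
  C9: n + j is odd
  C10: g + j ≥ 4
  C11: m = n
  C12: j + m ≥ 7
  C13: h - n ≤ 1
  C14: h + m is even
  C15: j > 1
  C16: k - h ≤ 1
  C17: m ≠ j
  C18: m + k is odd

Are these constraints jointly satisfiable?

Satisfiable

Setting (m, n, k, j, h, g) = (4, 4, 5, 3, 4, 4) satisfies everything: constraint 1: h - g = 0; constraint 2: h - n = 0, and the others follow.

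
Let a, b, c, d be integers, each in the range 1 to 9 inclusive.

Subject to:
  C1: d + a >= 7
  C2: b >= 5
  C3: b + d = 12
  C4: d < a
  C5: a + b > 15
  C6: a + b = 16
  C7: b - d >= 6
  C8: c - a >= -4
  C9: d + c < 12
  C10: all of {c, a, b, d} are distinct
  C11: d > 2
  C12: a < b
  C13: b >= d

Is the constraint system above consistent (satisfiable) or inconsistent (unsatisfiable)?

Satisfiable

Setting (a, b, c, d) = (7, 9, 6, 3) satisfies everything: constraint 1: d + a = 10; constraint 3: b + d = 12; constraint 5: a + b = 16, and the others follow.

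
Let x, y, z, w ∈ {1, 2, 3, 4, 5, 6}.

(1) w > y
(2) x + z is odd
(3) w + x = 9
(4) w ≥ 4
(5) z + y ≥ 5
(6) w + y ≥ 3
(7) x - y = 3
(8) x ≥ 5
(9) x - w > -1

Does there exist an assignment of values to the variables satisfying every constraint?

Satisfiable

One satisfying assignment is x = 5, y = 2, z = 4, w = 4.
For the less obvious constraints — constraint 3: w + x = 9; constraint 5: z + y = 6; constraint 6: w + y = 6 — and the others hold by inspection.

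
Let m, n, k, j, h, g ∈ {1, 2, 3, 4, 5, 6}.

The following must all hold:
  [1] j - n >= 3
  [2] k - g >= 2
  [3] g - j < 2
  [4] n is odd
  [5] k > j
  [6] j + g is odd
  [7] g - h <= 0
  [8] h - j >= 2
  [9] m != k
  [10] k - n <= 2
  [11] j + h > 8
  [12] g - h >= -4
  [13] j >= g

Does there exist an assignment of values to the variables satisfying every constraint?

Constraints 1, 2, 8, 10, and 12 give n − k ≥ -2, k − g ≥ 2, g − h ≥ -4, h − j ≥ 2, j − n ≥ 3.
Adding all 5 inequalities: the left sides telescope to 0, and the right sides sum to (-2) + 2 + (-4) + 2 + 3 = 1. So 0 ≥ 1, which is false.

Unsatisfiable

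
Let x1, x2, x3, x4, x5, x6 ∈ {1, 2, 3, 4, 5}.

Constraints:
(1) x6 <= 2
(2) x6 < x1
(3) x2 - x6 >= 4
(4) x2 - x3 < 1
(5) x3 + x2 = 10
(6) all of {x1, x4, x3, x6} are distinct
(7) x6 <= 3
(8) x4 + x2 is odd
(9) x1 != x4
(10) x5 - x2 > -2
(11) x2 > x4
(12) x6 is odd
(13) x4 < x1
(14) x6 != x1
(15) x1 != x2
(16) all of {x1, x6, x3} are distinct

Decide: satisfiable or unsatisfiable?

Try x1 = 3, x2 = 5, x3 = 5, x4 = 2, x5 = 5, x6 = 1.
Check constraint 3: x2 - x6 = 4; constraint 4: x2 - x3 = 0. The remaining constraints are straightforward to verify.

Satisfiable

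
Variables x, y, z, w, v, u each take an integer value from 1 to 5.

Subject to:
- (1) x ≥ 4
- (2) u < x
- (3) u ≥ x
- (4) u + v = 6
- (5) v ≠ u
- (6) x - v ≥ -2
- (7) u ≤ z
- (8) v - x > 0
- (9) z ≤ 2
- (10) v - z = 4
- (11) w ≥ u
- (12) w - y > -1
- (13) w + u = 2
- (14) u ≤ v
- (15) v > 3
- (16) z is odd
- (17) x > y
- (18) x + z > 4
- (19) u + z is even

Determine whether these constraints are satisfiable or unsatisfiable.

Unsatisfiable

From constraints 1 and 3: u ≥ x and x ≥ 4, so u ≥ 4. From constraints 7 and 9: u ≤ z and z ≤ 2, so u ≤ 2. But 2 < 4, so no value of u works.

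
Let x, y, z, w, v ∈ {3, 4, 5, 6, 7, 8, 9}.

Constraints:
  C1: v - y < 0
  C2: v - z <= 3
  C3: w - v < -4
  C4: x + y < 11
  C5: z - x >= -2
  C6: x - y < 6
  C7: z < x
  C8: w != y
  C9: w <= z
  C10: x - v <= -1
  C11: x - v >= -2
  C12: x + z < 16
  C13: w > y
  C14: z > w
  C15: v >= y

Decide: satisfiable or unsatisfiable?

Constraints 1, 7, 10, 13, and 14 give y < w, w < z, z < x, x < v, v < y. Chaining: y < w < z < x < v < y, which forces y < y — impossible.

Unsatisfiable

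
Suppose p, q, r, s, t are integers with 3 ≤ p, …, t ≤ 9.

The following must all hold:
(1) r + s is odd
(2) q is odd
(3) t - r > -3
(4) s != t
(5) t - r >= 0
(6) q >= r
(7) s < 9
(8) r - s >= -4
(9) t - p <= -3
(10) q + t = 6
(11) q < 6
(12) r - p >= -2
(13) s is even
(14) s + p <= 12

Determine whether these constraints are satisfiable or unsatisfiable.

Constraints 5, 9, and 12 give p − t ≥ 3, t − r ≥ 0, r − p ≥ -2.
Adding all 3 inequalities: the left sides telescope to 0, and the right sides sum to 3 + 0 + (-2) = 1. So 0 ≥ 1, which is false.

Unsatisfiable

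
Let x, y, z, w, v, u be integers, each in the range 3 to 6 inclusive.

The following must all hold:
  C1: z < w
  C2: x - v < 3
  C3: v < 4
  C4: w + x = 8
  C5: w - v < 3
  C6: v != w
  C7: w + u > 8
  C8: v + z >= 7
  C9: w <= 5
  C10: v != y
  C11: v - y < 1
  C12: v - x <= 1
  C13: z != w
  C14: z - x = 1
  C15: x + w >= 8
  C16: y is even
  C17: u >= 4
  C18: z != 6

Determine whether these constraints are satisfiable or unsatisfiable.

Satisfiable

Try x = 3, y = 4, z = 4, w = 5, v = 3, u = 6.
Check constraint 2: x - v = 0; constraint 4: w + x = 8. The remaining constraints are straightforward to verify.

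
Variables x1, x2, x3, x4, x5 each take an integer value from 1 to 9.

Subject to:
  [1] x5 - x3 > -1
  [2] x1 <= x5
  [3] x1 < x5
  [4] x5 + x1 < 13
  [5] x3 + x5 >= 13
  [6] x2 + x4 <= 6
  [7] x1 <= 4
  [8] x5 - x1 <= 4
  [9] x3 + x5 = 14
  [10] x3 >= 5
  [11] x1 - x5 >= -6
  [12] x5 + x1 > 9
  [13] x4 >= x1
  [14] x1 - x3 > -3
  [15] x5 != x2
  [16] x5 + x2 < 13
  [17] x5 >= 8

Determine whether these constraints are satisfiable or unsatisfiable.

Setting (x1, x2, x3, x4, x5) = (4, 2, 6, 4, 8) satisfies everything: constraint 1: x5 - x3 = 2; constraint 4: x5 + x1 = 12; constraint 5: x3 + x5 = 14, and the others follow.

Satisfiable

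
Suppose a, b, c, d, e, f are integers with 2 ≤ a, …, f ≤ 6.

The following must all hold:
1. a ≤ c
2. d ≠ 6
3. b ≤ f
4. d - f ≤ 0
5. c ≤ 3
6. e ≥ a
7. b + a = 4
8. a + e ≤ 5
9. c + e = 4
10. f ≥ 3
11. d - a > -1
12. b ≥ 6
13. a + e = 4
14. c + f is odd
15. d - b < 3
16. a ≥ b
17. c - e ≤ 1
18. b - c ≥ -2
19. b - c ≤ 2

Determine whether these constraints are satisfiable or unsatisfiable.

Unsatisfiable

From constraints 12 and 16: a ≥ b and b ≥ 6, so a ≥ 6. From constraints 1 and 5: a ≤ c and c ≤ 3, so a ≤ 3. But 3 < 6, so no value of a works.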